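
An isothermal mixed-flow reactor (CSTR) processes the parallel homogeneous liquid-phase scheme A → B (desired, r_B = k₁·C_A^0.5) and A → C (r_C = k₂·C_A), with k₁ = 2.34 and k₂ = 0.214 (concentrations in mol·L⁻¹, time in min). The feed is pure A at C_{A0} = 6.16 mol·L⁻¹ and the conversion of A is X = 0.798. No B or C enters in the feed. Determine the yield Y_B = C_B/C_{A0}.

Exit C_A = C_{A0}(1−X) = 6.16×0.202 = 1.244 mol·L⁻¹.
A CSTR operates uniformly at the exit composition, giving r_B = 2.610 and r_C = 0.2663 (each k·C_A^n at C_A = 1.244).
Fraction of consumed A going to B: r_B/(r_B+r_C) = 0.9074.
C_B = 0.9074·C_{A0}·X = 0.9074×6.16×0.798 = 4.46 mol·L⁻¹; Y_B = C_B/C_{A0} = 0.724.

0.724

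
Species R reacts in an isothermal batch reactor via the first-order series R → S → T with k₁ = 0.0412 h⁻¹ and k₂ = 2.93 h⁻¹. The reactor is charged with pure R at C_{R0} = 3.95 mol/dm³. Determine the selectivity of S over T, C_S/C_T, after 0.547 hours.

0.988

For first-order series with pure R initially, C_S(t) = k₁C_{R0}/(k₂−k₁)·(e^(−k₁t) − e^(−k₂t)).
e^(−k₁t) = e^(−0.0412×0.547) = e^(−0.02254) = 0.9777; e^(−k₂t) = e^(−1.603) = 0.2014.
C_S = 0.0412×3.95/(2.93−0.0412) × (0.9777−0.2014) = 0.05633×0.7764 = 0.04374 mol/dm³.
C_R = C_{R0}e^(−k₁t) = 3.862 mol/dm³, so C_T = C_{R0}−C_R−C_S = 0.04429 mol/dm³; C_S/C_T = 0.988.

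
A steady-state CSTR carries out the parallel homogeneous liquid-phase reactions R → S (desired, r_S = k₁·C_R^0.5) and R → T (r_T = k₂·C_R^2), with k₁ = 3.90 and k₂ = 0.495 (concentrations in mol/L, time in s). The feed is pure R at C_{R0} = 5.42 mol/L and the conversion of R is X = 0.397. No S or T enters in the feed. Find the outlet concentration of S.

Exit C_R = C_{R0}(1−X) = 5.42×0.603 = 3.268 mol/L.
A CSTR operates uniformly at the exit composition, giving r_S = 7.051 and r_T = 5.287 (each k·C_R^n at C_R = 3.268).
Fraction of consumed R going to S: r_S/(r_S+r_T) = 0.5715.
C_S = 0.5715·C_{R0}·X = 0.5715×5.42×0.397 = 1.23 mol/L.

1.23 mol/L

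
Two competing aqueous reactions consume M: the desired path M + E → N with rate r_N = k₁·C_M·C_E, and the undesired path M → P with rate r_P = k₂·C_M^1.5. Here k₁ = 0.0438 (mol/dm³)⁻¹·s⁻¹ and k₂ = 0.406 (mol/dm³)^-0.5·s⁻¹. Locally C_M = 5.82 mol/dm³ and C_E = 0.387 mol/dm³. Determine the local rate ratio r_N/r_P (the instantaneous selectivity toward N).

S_{N/P} = r_N/r_P = (k₁·C_M·C_E)/(k₂·C_M^1.5) = (k₁/k₂)·C_M^-0.5·C_E.
= (0.0438×5.820×0.3870) / (0.406×5.820^1.5) = 0.09865/5.700 = 0.0173.
The undesired path is higher order in M, so low C_M (CSTR or dilute feed) favours N.

0.0173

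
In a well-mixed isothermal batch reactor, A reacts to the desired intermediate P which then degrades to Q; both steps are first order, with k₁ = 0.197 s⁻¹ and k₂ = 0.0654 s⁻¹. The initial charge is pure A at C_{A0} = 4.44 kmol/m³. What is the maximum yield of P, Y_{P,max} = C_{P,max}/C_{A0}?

0.578

For a first-order series the maximum intermediate yield is C_{P,max}/C_{A0} = (k₁/k₂)^[k₂/(k₂−k₁)].
= (0.197/0.0654)^(0.0654/(0.0654−0.197)) = (3.012)^(-0.4970) = 0.5781.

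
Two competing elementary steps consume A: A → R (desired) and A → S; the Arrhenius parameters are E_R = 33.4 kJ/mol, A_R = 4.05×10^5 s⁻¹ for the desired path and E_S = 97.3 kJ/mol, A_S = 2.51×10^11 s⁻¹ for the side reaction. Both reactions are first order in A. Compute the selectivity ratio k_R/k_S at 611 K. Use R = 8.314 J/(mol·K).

With equal orders, S_{R/S} = k_R/k_S = (A_R/A_S)·exp[(E_S−E_R)/(RT)].
(E_S−E_R)/(RT) = (97.3−33.4)×10³/(8.314×611) = 63900/5080 = 12.58.
k_R/k_S = (4.05×10^5/2.51×10^11)·exp(12.58) = 1.614×10^-6 × 2.904×10^5 = 0.469.
Since E_R < E_S, lowering the temperature improves selectivity toward R.

0.469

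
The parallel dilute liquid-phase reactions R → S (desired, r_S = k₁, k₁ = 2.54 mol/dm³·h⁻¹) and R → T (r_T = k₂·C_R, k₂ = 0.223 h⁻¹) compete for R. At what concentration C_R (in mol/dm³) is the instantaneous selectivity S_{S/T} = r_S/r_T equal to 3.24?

3.52 mol/dm³

S_{S/T} = (k₁/k₂)·C_R⁻¹ ⇒ C_R = (S·k₂/k₁)^(-1).
= (3.24×0.223/2.54)^(-1) = (0.2845)^(-1) = 3.52 mol/dm³.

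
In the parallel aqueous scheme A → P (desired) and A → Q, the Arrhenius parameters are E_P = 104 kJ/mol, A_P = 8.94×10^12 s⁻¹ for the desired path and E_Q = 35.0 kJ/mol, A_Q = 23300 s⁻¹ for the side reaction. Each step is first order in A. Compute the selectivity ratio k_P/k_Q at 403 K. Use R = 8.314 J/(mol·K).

With equal orders, S_{P/Q} = k_P/k_Q = (A_P/A_Q)·exp[(E_Q−E_P)/(RT)].
(E_Q−E_P)/(RT) = (35.0−104)×10³/(8.314×403) = -69000/3351 = -20.59.
k_P/k_Q = (8.94×10^12/23300)·exp(-20.59) = 3.837×10^8 × 1.138×10^-9 = 0.437.
Since E_P > E_Q, raising the temperature improves selectivity toward P.

0.437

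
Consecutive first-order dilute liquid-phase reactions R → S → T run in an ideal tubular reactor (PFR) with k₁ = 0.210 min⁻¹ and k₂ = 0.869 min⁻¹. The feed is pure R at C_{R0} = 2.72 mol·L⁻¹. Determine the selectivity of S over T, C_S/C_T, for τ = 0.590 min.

3.51

The intermediate concentration in a first-order A→B→C sequence is C_S = k₁C_{R0}(e^(−k₁τ) − e^(−k₂τ))/(k₂−k₁).
e^(−k₁τ) = e^(−0.210×0.590) = e^(−0.1239) = 0.8835; e^(−k₂τ) = e^(−0.5127) = 0.5989.
C_S = 0.210×2.72/(0.869−0.210) × (0.8835−0.5989) = 0.8668×0.2846 = 0.2467 mol·L⁻¹.
C_R = C_{R0}e^(−k₁τ) = 2.403 mol·L⁻¹, so C_T = C_{R0}−C_R−C_S = 0.07029 mol·L⁻¹; C_S/C_T = 3.51.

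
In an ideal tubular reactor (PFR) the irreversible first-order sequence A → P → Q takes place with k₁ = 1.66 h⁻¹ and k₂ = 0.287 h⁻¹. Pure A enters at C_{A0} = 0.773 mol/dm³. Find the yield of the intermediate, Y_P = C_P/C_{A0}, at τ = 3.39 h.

The intermediate concentration in a first-order A→B→C sequence is C_P = k₁C_{A0}(e^(−k₁τ) − e^(−k₂τ))/(k₂−k₁).
e^(−k₁τ) = e^(−1.66×3.39) = e^(−5.627) = 0.003598; e^(−k₂τ) = e^(−0.9729) = 0.3780.
C_P = 1.66×0.773/(0.287−1.66) × (0.003598−0.3780) = (-0.9346)×(-0.3744) = 0.3499 mol/dm³.
Y_P = C_P/C_{A0} = 0.3499/0.773 = 0.453.

0.453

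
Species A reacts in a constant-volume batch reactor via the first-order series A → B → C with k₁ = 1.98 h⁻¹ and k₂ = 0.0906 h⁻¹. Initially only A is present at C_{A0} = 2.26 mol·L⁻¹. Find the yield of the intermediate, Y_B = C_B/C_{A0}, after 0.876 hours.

Solving the coupled first-order balances gives C_B(t) = [k₁/(k₂−k₁)]·C_{A0}·(e^(−k₁t) − e^(−k₂t)).
e^(−k₁t) = e^(−1.98×0.876) = e^(−1.734) = 0.1765; e^(−k₂t) = e^(−0.07937) = 0.9237.
C_B = 1.98×2.26/(0.0906−1.98) × (0.1765−0.9237) = (-2.368)×(-0.7472) = 1.770 mol·L⁻¹.
Y_B = C_B/C_{A0} = 1.770/2.26 = 0.783.

0.783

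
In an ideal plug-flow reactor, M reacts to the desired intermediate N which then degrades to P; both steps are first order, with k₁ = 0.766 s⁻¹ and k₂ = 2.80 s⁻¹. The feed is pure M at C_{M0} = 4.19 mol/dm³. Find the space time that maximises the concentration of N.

The intermediate peaks when r₁ = r₂, i.e. k₁e^(−k₁τ) = k₂e^(−k₂τ), giving τ_opt = ln(k₂/k₁)/(k₂−k₁).
= ln(2.80/0.766)/(2.80−0.766) = ln(3.655)/2.034 = 1.296/2.034 = 0.637 s.

0.637 s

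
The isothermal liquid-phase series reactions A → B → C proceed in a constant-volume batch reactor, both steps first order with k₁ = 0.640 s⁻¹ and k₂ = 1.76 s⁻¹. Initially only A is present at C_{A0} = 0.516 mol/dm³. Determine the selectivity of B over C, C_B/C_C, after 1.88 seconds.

0.274

For first-order series with pure A initially, C_B(t) = k₁C_{A0}/(k₂−k₁)·(e^(−k₁t) − e^(−k₂t)).
e^(−k₁t) = e^(−0.640×1.88) = e^(−1.203) = 0.3002; e^(−k₂t) = e^(−3.309) = 0.03656.
C_B = 0.640×0.516/(1.76−0.640) × (0.3002−0.03656) = 0.2949×0.2637 = 0.07775 mol/dm³.
C_A = C_{A0}e^(−k₁t) = 0.1549 mol/dm³, so C_C = C_{A0}−C_A−C_B = 0.2833 mol/dm³; C_B/C_C = 0.274.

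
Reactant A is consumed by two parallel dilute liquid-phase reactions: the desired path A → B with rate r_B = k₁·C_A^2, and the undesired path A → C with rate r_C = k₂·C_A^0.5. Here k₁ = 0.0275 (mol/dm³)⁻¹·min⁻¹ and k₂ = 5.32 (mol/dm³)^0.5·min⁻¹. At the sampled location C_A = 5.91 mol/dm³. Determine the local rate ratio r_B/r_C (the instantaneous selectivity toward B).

0.0743

S_{B/C} = r_B/r_C = (k₁·C_A^2)/(k₂·C_A^0.5) = (k₁/k₂)·C_A^1.5.
= (0.0275×5.910^2) / (5.32×5.910^0.5) = 0.9605/12.93 = 0.0743.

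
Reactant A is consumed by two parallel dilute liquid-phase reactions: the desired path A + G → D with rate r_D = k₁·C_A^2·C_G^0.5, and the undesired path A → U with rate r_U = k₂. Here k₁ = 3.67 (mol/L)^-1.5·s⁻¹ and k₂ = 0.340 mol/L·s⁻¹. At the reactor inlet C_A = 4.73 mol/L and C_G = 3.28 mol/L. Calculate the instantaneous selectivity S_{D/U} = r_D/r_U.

437

S_{D/U} = r_D/r_U = (k₁·C_A^2·C_G^0.5)/(k₂) = (k₁/k₂)·C_A^2·C_G^0.5.
= (3.67×4.730^2×3.280^0.5) / (0.340) = 148.7/0.3400 = 437.
Since the desired path is higher order in A, keeping C_A high (PFR or concentrated feed) favours D.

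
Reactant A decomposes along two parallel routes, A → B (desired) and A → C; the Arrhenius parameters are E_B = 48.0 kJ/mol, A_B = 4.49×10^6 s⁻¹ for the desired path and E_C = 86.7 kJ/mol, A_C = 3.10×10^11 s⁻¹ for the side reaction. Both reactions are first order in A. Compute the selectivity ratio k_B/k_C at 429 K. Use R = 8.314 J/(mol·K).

0.747

k_B/k_C = (A_B/A_C)·exp[−(E_B−E_C)/(RT)] = (A_B/A_C)·exp[(E_C−E_B)/(RT)].
(E_C−E_B)/(RT) = (86.7−48.0)×10³/(8.314×429) = 38700/3567 = 10.85.
k_B/k_C = (4.49×10^6/3.10×10^11)·exp(10.85) = 1.448×10^-5 × 51552 = 0.747.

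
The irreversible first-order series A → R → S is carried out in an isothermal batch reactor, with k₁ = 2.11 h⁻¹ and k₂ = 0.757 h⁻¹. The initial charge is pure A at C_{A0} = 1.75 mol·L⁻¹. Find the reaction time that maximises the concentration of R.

0.758 h

Setting dC_R/dt = 0 gives t_opt = ln(k₂/k₁)/(k₂−k₁).
= ln(0.757/2.11)/(0.757−2.11) = ln(0.3588)/-1.353 = -1.025/-1.353 = 0.758 h.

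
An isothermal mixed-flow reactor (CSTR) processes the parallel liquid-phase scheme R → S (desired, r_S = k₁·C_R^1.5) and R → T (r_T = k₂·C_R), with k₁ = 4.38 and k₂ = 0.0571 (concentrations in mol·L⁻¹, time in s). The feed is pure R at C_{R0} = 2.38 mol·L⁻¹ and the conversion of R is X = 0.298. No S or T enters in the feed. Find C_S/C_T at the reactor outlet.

Exit C_R = C_{R0}(1−X) = 2.38×0.702 = 1.671 mol·L⁻¹.
A CSTR operates uniformly at the exit composition, giving r_S = 9.459 and r_T = 0.09540 (each k·C_R^n at C_R = 1.671).
Overall selectivity = C_S/C_T = r_Sτ/(r_Tτ) = r_S/r_T = 99.2.

99.2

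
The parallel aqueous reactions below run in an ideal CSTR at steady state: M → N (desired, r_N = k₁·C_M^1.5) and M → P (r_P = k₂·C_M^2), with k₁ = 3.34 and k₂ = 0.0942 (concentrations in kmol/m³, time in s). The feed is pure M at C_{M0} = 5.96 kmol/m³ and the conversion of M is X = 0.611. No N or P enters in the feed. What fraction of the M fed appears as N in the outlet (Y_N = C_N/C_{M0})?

0.586

Exit C_M = C_{M0}(1−X) = 5.96×0.389 = 2.318 kmol/m³.
Rates in a CSTR are evaluated at the outlet concentration: r_N = 3.34×2.318^1.5 = 11.79, r_P = 0.0942×2.318^2 = 0.5063.
Fraction of consumed M going to N: r_N/(r_N+r_P) = 0.9588.
C_N = 0.9588·C_{M0}·X = 0.9588×5.96×0.611 = 3.49 kmol/m³; Y_N = C_N/C_{M0} = 0.586.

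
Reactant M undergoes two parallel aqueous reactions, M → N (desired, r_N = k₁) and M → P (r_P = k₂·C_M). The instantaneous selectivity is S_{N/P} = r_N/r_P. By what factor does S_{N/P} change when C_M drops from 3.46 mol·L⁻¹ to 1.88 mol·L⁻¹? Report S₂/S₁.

S_{N/P} = (k₁/k₂)·C_M⁻¹, so S₂/S₁ = (C_{M,2}/C_{M,1})⁻¹.
= 3.46/1.88 = 1.84.
Selectivity toward N rises as C_M falls — low-concentration operation is favoured.

1.84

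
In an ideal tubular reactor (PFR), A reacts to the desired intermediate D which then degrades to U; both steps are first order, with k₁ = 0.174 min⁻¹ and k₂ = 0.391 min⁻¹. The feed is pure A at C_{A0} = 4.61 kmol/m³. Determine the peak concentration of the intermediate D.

1.07 kmol/m³

At the optimum, C_{D,max}/C_{A0} = (k₁/k₂)^[k₂/(k₂−k₁)].
= (0.174/0.391)^(0.391/(0.391−0.174)) = (0.4450)^(1.802) = 0.2325.
C_{D,max} = 0.2325×4.61 = 1.07 kmol/m³.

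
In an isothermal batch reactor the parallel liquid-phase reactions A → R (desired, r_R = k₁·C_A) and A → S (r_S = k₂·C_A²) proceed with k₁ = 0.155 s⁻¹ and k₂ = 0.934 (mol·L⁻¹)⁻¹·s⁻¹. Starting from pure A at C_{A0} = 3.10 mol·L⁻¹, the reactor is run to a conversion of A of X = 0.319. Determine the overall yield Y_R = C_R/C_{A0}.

C_A = C_{A0}(1−X) = 2.111 mol·L⁻¹.
Along a PFR/batch, dC_R/dC_A = −r_R/(r_R+r_S) = −k₁/(k₁+k₂·C_A).
Integrating from C_{A0} to C_A: C_R = (0.155/0.934)·ln[(0.155+0.934·3.10)/(0.155+0.934·2.11)] = 0.1660·ln(3.050/2.127) = 0.05985 mol·L⁻¹.
Y_R = C_R/C_{A0} = 0.05985/3.10 = 0.0193.

0.0193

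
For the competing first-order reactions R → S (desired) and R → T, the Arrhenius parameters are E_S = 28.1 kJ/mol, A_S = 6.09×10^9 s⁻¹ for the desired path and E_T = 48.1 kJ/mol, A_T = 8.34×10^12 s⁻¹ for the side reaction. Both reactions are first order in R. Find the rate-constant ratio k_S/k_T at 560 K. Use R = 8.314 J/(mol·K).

Since both paths have the same order in R, the concentration cancels and S_{S/T} = k_S/k_T = (A_S/A_T)·exp[(E_T−E_S)/(RT)].
(E_T−E_S)/(RT) = (48.1−28.1)×10³/(8.314×560) = 20000/4656 = 4.296.
k_S/k_T = (6.09×10^9/8.34×10^12)·exp(4.296) = 7.302×10^-4 × 73.38 = 0.0536.
Since E_S < E_T, lowering the temperature improves selectivity toward S.

0.0536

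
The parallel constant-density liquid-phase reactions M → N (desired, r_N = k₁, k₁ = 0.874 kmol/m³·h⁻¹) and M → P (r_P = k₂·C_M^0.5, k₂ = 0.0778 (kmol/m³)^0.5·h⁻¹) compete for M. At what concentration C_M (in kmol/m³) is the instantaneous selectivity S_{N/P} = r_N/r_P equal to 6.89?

2.66 kmol/m³

S_{N/P} = (k₁/k₂)·C_M^-0.5 ⇒ C_M = (S·k₂/k₁)^(-2).
= (6.89×0.0778/0.874)^(-2) = (0.6133)^(-2) = 2.66 kmol/m³.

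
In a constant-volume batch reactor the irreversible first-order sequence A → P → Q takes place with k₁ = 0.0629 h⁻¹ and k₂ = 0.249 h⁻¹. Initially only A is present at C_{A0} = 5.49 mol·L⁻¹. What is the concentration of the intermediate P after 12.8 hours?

0.753 mol·L⁻¹

The intermediate concentration in a first-order A→B→C sequence is C_P = k₁C_{A0}(e^(−k₁t) − e^(−k₂t))/(k₂−k₁).
e^(−k₁t) = e^(−0.0629×12.8) = e^(−0.8051) = 0.4470; e^(−k₂t) = e^(−3.187) = 0.04129.
C_P = 0.0629×5.49/(0.249−0.0629) × (0.4470−0.04129) = 1.856×0.4057 = 0.7529 mol·L⁻¹.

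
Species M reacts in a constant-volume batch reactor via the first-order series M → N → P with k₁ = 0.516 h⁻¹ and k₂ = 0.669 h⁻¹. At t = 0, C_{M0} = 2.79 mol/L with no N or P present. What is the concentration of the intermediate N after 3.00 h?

The intermediate concentration in a first-order A→B→C sequence is C_N = k₁C_{M0}(e^(−k₁t) − e^(−k₂t))/(k₂−k₁).
e^(−k₁t) = e^(−0.516×3.00) = e^(−1.548) = 0.2127; e^(−k₂t) = e^(−2.007) = 0.1344.
C_N = 0.516×2.79/(0.669−0.516) × (0.2127−0.1344) = 9.409×0.07828 = 0.7366 mol/L.

0.737 mol/L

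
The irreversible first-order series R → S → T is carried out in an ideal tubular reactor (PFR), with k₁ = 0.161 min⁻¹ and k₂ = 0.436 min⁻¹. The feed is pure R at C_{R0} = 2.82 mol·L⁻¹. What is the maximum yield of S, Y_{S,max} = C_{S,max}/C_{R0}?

At the optimum, C_{S,max}/C_{R0} = (k₁/k₂)^[k₂/(k₂−k₁)].
= (0.161/0.436)^(0.436/(0.436−0.161)) = (0.3693)^(1.585) = 0.2061.

0.206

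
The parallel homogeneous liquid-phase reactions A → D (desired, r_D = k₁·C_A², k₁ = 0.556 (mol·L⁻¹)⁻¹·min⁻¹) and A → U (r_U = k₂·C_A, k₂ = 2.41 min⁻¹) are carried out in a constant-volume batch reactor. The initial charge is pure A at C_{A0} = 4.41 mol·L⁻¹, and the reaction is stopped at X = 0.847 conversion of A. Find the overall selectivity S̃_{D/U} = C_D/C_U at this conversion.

C_A = C_{A0}(1−X) = 0.6747 mol·L⁻¹.
Along a PFR/batch, dC_U/dC_A = −r_U/(r_D+r_U) = −k₂/(k₂+k₁·C_A).
Integrating from C_{A0} to C_A: C_U = (2.41/0.556)·ln[(2.41+0.556·4.41)/(2.41+0.556·0.675)] = 4.335·ln(4.862/2.785) = 2.415 mol·L⁻¹.
Then C_D = (C_{A0}−C_A) − C_U = 3.735 − 2.415 = 1.320 mol·L⁻¹.
S̃_{D/U} = C_D/C_U = 1.320/2.415 = 0.547.

0.547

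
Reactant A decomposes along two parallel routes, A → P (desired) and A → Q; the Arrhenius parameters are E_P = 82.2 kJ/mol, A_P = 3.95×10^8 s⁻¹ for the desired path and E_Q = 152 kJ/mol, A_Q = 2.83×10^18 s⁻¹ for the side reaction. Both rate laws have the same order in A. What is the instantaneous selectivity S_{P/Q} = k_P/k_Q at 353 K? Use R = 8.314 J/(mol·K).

2.98

With equal orders, S_{P/Q} = k_P/k_Q = (A_P/A_Q)·exp[(E_Q−E_P)/(RT)].
(E_Q−E_P)/(RT) = (152−82.2)×10³/(8.314×353) = 69800/2935 = 23.78.
k_P/k_Q = (3.95×10^8/2.83×10^18)·exp(23.78) = 1.396×10^-10 × 2.133×10^10 = 2.98.
Since E_P < E_Q, lowering the temperature improves selectivity toward P.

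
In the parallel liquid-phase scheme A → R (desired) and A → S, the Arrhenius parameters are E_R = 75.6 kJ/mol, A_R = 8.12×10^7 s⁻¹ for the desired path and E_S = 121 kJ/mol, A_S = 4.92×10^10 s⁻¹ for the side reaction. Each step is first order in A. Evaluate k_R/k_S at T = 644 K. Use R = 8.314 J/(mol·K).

7.95

With equal orders, S_{R/S} = k_R/k_S = (A_R/A_S)·exp[(E_S−E_R)/(RT)].
(E_S−E_R)/(RT) = (121−75.6)×10³/(8.314×644) = 45400/5354 = 8.479.
k_R/k_S = (8.12×10^7/4.92×10^10)·exp(8.479) = 0.001650 × 4814 = 7.95.
Since E_R < E_S, lowering the temperature improves selectivity toward R.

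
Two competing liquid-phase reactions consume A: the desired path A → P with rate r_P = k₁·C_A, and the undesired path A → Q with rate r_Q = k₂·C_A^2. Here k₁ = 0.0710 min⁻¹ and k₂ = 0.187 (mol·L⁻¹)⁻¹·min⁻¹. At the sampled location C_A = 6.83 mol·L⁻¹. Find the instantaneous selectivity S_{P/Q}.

S_{P/Q} = r_P/r_Q = (k₁·C_A)/(k₂·C_A^2) = (k₁/k₂)·C_A⁻¹.
= (0.0710×6.830) / (0.187×6.830^2) = 0.4849/8.723 = 0.0556.
The undesired path is higher order in A, so low C_A (CSTR or dilute feed) favours P.

0.0556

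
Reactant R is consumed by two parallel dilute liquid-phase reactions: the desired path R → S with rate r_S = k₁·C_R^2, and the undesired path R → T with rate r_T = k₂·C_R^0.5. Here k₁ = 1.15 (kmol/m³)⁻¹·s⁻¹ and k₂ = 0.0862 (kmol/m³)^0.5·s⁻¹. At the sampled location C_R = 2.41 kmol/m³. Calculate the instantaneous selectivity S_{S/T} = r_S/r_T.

49.9

S_{S/T} = r_S/r_T = (k₁·C_R^2)/(k₂·C_R^0.5) = (k₁/k₂)·C_R^1.5.
= (1.15×2.410^2) / (0.0862×2.410^0.5) = 6.679/0.1338 = 49.9.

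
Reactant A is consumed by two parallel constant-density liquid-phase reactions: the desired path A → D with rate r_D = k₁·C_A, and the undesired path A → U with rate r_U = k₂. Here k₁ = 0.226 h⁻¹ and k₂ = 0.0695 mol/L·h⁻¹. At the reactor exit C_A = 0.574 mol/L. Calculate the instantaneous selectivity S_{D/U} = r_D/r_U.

1.87

S_{D/U} = r_D/r_U = (k₁·C_A)/(k₂) = (k₁/k₂)·C_A.
= (0.226×0.5740) / (0.0695) = 0.1297/0.06950 = 1.87.
Since the desired path is higher order in A, keeping C_A high (PFR or concentrated feed) favours D.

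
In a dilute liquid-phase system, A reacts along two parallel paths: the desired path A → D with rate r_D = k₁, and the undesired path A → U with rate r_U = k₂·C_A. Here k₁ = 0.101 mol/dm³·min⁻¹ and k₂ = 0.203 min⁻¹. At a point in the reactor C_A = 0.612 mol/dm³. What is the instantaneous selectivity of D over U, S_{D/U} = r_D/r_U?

S_{D/U} = r_D/r_U = (k₁)/(k₂·C_A) = (k₁/k₂)·C_A⁻¹.
= (0.101) / (0.203×0.6120) = 0.1010/0.1242 = 0.813.

0.813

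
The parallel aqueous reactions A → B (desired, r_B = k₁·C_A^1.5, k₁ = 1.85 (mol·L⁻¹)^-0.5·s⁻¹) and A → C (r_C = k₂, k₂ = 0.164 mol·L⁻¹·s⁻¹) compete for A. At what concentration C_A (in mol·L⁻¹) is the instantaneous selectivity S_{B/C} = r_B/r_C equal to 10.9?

0.977 mol·L⁻¹

S_{B/C} = (k₁/k₂)·C_A^1.5 ⇒ C_A = (S·k₂/k₁)^(1/1.5).
= (10.9×0.164/1.85)^(0.6667) = (0.9663)^(0.6667) = 0.977 mol·L⁻¹.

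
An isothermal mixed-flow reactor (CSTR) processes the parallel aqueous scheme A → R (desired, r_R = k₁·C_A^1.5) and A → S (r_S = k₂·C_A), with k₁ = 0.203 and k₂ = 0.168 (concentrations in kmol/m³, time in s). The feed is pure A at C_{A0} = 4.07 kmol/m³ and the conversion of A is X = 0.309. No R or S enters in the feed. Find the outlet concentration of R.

0.842 kmol/m³

Exit C_A = C_{A0}(1−X) = 4.07×0.691 = 2.812 kmol/m³.
In a CSTR the entire volume is at exit conditions, so r_R = 0.203×2.812^1.5 = 0.9574 and r_S = 0.168×2.812 = 0.4725.
Fraction of consumed A going to R: r_R/(r_R+r_S) = 0.6696.
C_R = 0.6696·C_{A0}·X = 0.6696×4.07×0.309 = 0.842 kmol/m³.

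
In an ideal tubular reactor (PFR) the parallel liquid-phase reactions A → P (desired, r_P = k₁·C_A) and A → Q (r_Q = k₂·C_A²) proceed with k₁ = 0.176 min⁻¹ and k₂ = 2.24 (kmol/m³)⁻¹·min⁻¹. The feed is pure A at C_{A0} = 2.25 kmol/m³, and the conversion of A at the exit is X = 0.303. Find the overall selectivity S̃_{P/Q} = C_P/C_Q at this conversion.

0.0416

C_A = C_{A0}(1−X) = 1.568 kmol/m³.
Along a PFR/batch, dC_P/dC_A = −r_P/(r_P+r_Q) = −k₁/(k₁+k₂·C_A).
Integrating from C_{A0} to C_A: C_P = (0.176/2.24)·ln[(0.176+2.24·2.25)/(0.176+2.24·1.57)] = 0.07857·ln(5.216/3.689) = 0.02722 kmol/m³.
C_Q = (C_{A0}−C_A)−C_P = 0.6545 kmol/m³; S̃_{P/Q} = 0.02722/0.6545 = 0.0416.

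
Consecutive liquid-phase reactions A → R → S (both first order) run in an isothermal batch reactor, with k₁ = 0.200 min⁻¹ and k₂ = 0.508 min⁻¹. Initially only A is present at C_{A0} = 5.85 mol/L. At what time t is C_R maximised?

3.03 min

The intermediate peaks when r₁ = r₂, i.e. k₁e^(−k₁t) = k₂e^(−k₂t), giving t_opt = ln(k₂/k₁)/(k₂−k₁).
= ln(0.508/0.200)/(0.508−0.200) = ln(2.540)/0.3080 = 0.9322/0.3080 = 3.03 min.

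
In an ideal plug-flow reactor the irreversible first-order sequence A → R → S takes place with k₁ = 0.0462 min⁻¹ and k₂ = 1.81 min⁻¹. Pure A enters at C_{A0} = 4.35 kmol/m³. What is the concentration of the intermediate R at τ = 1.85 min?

0.101 kmol/m³

The intermediate concentration in a first-order A→B→C sequence is C_R = k₁C_{A0}(e^(−k₁τ) − e^(−k₂τ))/(k₂−k₁).
e^(−k₁τ) = e^(−0.0462×1.85) = e^(−0.08547) = 0.9181; e^(−k₂τ) = e^(−3.349) = 0.03514.
C_R = 0.0462×4.35/(1.81−0.0462) × (0.9181−0.03514) = 0.1139×0.8829 = 0.1006 kmol/m³.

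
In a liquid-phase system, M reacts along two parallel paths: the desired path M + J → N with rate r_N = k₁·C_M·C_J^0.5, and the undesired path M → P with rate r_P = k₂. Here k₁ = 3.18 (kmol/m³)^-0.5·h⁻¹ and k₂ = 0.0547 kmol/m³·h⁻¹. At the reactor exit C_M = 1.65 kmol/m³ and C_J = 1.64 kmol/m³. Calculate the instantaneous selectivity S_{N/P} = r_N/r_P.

S_{N/P} = r_N/r_P = (k₁·C_M·C_J^0.5)/(k₂) = (k₁/k₂)·C_M·C_J^0.5.
= (3.18×1.650×1.640^0.5) / (0.0547) = 6.719/0.05470 = 123.

123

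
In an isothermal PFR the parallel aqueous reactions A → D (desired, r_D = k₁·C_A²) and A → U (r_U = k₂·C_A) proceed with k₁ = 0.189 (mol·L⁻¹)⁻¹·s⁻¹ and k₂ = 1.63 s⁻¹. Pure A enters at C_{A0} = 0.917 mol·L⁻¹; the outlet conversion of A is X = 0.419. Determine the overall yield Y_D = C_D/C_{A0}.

0.0324

C_A = C_{A0}(1−X) = 0.5328 mol·L⁻¹.
Along a PFR/batch, dC_U/dC_A = −r_U/(r_D+r_U) = −k₂/(k₂+k₁·C_A).
Integrating from C_{A0} to C_A: C_U = (1.63/0.189)·ln[(1.63+0.189·0.917)/(1.63+0.189·0.533)] = 8.624·ln(1.803/1.731) = 0.3545 mol·L⁻¹.
Then C_D = (C_{A0}−C_A) − C_U = 0.3842 − 0.3545 = 0.02974 mol·L⁻¹.
Y_D = C_D/C_{A0} = 0.02974/0.917 = 0.0324.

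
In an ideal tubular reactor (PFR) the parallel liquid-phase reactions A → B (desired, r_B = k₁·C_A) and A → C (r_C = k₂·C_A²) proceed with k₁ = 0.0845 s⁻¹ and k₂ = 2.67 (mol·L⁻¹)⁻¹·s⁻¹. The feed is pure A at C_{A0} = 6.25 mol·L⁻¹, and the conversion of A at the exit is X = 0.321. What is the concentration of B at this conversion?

0.0122 mol·L⁻¹

C_A = C_{A0}(1−X) = 4.244 mol·L⁻¹.
Along a PFR/batch, dC_B/dC_A = −r_B/(r_B+r_C) = −k₁/(k₁+k₂·C_A).
Integrating from C_{A0} to C_A: C_B = (0.0845/2.67)·ln[(0.0845+2.67·6.25)/(0.0845+2.67·4.24)] = 0.03165·ln(16.77/11.42) = 0.01218 mol·L⁻¹.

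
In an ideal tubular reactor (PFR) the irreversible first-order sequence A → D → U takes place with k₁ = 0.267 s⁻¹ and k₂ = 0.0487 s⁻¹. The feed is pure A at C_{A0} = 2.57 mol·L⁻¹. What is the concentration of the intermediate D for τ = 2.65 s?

For first-order series with pure A initially, C_D(τ) = k₁C_{A0}/(k₂−k₁)·(e^(−k₁τ) − e^(−k₂τ)).
e^(−k₁τ) = e^(−0.267×2.65) = e^(−0.7076) = 0.4929; e^(−k₂τ) = e^(−0.1291) = 0.8789.
C_D = 0.267×2.57/(0.0487−0.267) × (0.4929−0.8789) = (-3.143)×(-0.3861) = 1.214 mol·L⁻¹.

1.21 mol·L⁻¹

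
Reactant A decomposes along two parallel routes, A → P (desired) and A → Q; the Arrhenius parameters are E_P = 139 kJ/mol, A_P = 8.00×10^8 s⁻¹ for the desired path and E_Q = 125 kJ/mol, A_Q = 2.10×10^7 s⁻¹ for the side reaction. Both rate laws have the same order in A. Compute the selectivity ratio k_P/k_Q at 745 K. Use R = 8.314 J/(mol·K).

3.97

With equal orders, S_{P/Q} = k_P/k_Q = (A_P/A_Q)·exp[(E_Q−E_P)/(RT)].
(E_Q−E_P)/(RT) = (125−139)×10³/(8.314×745) = -14000/6194 = -2.260.
k_P/k_Q = (8.00×10^8/2.10×10^7)·exp(-2.260) = 38.10 × 0.1043 = 3.97.
Since E_P > E_Q, raising the temperature improves selectivity toward P.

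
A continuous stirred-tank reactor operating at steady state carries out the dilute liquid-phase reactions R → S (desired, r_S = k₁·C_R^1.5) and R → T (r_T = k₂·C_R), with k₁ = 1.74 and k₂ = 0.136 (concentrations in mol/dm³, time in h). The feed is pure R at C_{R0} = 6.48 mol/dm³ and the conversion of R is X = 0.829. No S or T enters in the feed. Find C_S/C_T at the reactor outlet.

Exit C_R = C_{R0}(1−X) = 6.48×0.171 = 1.108 mol/dm³.
In a CSTR the entire volume is at exit conditions, so r_S = 1.74×1.108^1.5 = 2.030 and r_T = 0.136×1.108 = 0.1507.
Overall selectivity = C_S/C_T = r_Sτ/(r_Tτ) = r_S/r_T = 13.5.

13.5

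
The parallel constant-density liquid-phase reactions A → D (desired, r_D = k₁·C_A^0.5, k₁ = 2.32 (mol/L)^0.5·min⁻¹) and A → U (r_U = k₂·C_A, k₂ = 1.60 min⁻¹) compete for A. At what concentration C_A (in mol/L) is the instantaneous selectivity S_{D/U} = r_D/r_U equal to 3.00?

S_{D/U} = (k₁/k₂)·C_A^-0.5 ⇒ C_A = (S·k₂/k₁)^(-2).
= (3.00×1.60/2.32)^(-2) = (2.069)^(-2) = 0.234 mol/L.

0.234 mol/L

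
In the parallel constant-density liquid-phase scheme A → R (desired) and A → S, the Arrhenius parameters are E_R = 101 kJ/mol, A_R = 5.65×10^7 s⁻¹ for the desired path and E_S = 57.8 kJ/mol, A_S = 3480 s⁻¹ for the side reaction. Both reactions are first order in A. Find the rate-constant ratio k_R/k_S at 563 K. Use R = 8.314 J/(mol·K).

With equal orders, S_{R/S} = k_R/k_S = (A_R/A_S)·exp[(E_S−E_R)/(RT)].
(E_S−E_R)/(RT) = (57.8−101)×10³/(8.314×563) = -43200/4681 = -9.229.
k_R/k_S = (5.65×10^7/3480)·exp(-9.229) = 16236 × 9.813×10^-5 = 1.59.

1.59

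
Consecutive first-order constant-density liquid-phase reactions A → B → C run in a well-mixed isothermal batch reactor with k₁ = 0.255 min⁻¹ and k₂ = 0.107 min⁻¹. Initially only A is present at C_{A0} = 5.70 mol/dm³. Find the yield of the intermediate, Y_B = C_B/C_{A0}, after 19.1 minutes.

For first-order series with pure A initially, C_B(t) = k₁C_{A0}/(k₂−k₁)·(e^(−k₁t) − e^(−k₂t)).
e^(−k₁t) = e^(−0.255×19.1) = e^(−4.871) = 0.007670; e^(−k₂t) = e^(−2.044) = 0.1295.
C_B = 0.255×5.70/(0.107−0.255) × (0.007670−0.1295) = (-9.821)×(-0.1219) = 1.197 mol/dm³.
Y_B = C_B/C_{A0} = 1.197/5.70 = 0.210.

0.210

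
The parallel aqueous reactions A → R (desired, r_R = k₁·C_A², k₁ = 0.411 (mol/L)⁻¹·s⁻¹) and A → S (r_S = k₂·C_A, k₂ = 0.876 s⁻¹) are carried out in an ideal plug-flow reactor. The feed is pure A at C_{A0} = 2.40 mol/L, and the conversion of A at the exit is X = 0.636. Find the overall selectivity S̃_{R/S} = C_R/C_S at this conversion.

0.744

C_A = C_{A0}(1−X) = 0.8736 mol/L.
Along a PFR/batch, dC_S/dC_A = −r_S/(r_R+r_S) = −k₂/(k₂+k₁·C_A).
Integrating from C_{A0} to C_A: C_S = (0.876/0.411)·ln[(0.876+0.411·2.40)/(0.876+0.411·0.874)] = 2.131·ln(1.862/1.235) = 0.8755 mol/L.
Then C_R = (C_{A0}−C_A) − C_S = 1.526 − 0.8755 = 0.6509 mol/L.
S̃_{R/S} = C_R/C_S = 0.6509/0.8755 = 0.744.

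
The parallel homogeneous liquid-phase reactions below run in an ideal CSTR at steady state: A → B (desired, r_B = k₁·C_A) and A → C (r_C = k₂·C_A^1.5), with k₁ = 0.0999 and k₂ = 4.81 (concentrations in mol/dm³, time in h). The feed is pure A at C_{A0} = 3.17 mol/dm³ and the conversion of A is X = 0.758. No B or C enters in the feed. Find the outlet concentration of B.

0.0557 mol/dm³

Exit C_A = C_{A0}(1−X) = 3.17×0.242 = 0.7671 mol/dm³.
A CSTR operates uniformly at the exit composition, giving r_B = 0.07664 and r_C = 3.232 (each k·C_A^n at C_A = 0.7671).
Fraction of consumed A going to B: r_B/(r_B+r_C) = 0.02316.
C_B = 0.02316·C_{A0}·X = 0.02316×3.17×0.758 = 0.0557 mol/dm³.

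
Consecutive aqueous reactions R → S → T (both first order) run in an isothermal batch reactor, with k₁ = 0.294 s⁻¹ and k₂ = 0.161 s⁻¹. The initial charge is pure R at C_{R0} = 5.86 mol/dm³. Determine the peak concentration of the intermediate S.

2.83 mol/dm³

Evaluating C_S at t_opt = ln(k₂/k₁)/(k₂−k₁) gives C_{S,max}/C_{R0} = (k₁/k₂)^[k₂/(k₂−k₁)].
= (0.294/0.161)^(0.161/(0.161−0.294)) = (1.826)^(-1.211) = 0.4824.
C_{S,max} = 0.4824×5.86 = 2.83 mol/dm³.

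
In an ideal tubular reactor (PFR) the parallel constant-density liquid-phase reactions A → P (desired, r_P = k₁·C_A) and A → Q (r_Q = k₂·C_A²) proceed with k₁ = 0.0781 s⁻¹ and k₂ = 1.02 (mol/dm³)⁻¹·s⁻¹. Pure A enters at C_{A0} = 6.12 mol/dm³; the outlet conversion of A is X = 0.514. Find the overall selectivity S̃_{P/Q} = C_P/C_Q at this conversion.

C_A = C_{A0}(1−X) = 2.974 mol/dm³.
Along a PFR/batch, dC_P/dC_A = −r_P/(r_P+r_Q) = −k₁/(k₁+k₂·C_A).
Integrating from C_{A0} to C_A: C_P = (0.0781/1.02)·ln[(0.0781+1.02·6.12)/(0.0781+1.02·2.97)] = 0.07657·ln(6.321/3.112) = 0.05425 mol/dm³.
C_Q = (C_{A0}−C_A)−C_P = 3.091 mol/dm³; S̃_{P/Q} = 0.05425/3.091 = 0.0175.

0.0175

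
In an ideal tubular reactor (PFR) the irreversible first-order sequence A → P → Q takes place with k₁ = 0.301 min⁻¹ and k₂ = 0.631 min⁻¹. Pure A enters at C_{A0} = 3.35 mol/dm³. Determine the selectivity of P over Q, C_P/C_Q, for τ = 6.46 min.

Solving the coupled first-order balances gives C_P(τ) = [k₁/(k₂−k₁)]·C_{A0}·(e^(−k₁τ) − e^(−k₂τ)).
e^(−k₁τ) = e^(−0.301×6.46) = e^(−1.944) = 0.1431; e^(−k₂τ) = e^(−4.076) = 0.01697.
C_P = 0.301×3.35/(0.631−0.301) × (0.1431−0.01697) = 3.056×0.1261 = 0.3853 mol/dm³.
C_A = C_{A0}e^(−k₁τ) = 0.4793 mol/dm³, so C_Q = C_{A0}−C_A−C_P = 2.485 mol/dm³; C_P/C_Q = 0.155.

0.155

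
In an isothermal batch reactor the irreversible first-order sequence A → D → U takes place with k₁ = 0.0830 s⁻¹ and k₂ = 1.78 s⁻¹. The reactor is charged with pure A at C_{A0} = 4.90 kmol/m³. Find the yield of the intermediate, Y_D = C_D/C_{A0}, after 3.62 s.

0.0361

Solving the coupled first-order balances gives C_D(t) = [k₁/(k₂−k₁)]·C_{A0}·(e^(−k₁t) − e^(−k₂t)).
e^(−k₁t) = e^(−0.0830×3.62) = e^(−0.3005) = 0.7405; e^(−k₂t) = e^(−6.444) = 0.001591.
C_D = 0.0830×4.90/(1.78−0.0830) × (0.7405−0.001591) = 0.2397×0.7389 = 0.1771 kmol/m³.
Y_D = C_D/C_{A0} = 0.1771/4.90 = 0.0361.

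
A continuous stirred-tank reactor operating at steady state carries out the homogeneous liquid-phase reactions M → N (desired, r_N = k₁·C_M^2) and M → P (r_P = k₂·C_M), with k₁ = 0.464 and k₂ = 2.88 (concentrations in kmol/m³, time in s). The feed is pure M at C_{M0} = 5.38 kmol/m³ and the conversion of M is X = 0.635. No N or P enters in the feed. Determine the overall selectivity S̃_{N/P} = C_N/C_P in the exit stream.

0.316

Exit C_M = C_{M0}(1−X) = 5.38×0.365 = 1.964 kmol/m³.
Rates in a CSTR are evaluated at the outlet concentration: r_N = 0.464×1.964^2 = 1.789, r_P = 2.88×1.964 = 5.655.
Overall selectivity = C_N/C_P = r_Nτ/(r_Pτ) = r_N/r_P = 0.316.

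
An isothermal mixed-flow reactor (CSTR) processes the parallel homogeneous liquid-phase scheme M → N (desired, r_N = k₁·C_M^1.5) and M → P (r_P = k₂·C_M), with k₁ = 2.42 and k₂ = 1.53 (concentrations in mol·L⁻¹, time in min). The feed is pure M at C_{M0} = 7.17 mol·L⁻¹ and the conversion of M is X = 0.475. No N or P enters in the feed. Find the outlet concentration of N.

2.57 mol·L⁻¹

Exit C_M = C_{M0}(1−X) = 7.17×0.525 = 3.764 mol·L⁻¹.
In a CSTR the entire volume is at exit conditions, so r_N = 2.42×3.764^1.5 = 17.67 and r_P = 1.53×3.764 = 5.759.
Fraction of consumed M going to N: r_N/(r_N+r_P) = 0.7542.
C_N = 0.7542·C_{M0}·X = 0.7542×7.17×0.475 = 2.57 mol·L⁻¹.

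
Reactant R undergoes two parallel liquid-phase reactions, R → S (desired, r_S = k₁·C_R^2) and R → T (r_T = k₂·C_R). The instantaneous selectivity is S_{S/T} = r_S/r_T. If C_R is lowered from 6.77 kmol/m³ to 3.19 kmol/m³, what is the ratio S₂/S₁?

0.471

S_{S/T} = (k₁/k₂)·C_R, so S₂/S₁ = (C_{R,2}/C_{R,1}).
= 3.19/6.77 = 0.471.
Selectivity toward S falls as C_R falls — high-concentration operation is favoured.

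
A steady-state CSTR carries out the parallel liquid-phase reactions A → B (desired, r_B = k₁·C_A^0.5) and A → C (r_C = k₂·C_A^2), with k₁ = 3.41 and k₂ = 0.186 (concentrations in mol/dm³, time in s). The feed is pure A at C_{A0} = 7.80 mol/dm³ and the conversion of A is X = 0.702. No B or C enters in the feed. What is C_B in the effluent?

4.59 mol/dm³

Exit C_A = C_{A0}(1−X) = 7.80×0.298 = 2.324 mol/dm³.
Rates in a CSTR are evaluated at the outlet concentration: r_B = 3.41×2.324^0.5 = 5.199, r_C = 0.186×2.324^2 = 1.005.
Fraction of consumed A going to B: r_B/(r_B+r_C) = 0.8380.
C_B = 0.8380·C_{A0}·X = 0.8380×7.80×0.702 = 4.59 mol/dm³.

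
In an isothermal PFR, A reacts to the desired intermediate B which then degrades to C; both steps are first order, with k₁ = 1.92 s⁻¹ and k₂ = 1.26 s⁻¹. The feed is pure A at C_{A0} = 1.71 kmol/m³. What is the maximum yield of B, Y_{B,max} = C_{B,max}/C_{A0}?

0.447

For a first-order series the maximum intermediate yield is C_{B,max}/C_{A0} = (k₁/k₂)^[k₂/(k₂−k₁)].
= (1.92/1.26)^(1.26/(1.26−1.92)) = (1.524)^(-1.909) = 0.4475.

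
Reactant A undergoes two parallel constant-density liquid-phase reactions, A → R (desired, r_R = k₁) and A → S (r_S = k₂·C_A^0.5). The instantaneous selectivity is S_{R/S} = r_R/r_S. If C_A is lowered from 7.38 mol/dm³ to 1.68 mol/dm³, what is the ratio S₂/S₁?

S_{R/S} = (k₁/k₂)·C_A^-0.5, so S₂/S₁ = (C_{A,2}/C_{A,1})^-0.5.
= (1.68/7.38)^(-0.5) = (0.2276)^(-0.5) = 2.10.

2.10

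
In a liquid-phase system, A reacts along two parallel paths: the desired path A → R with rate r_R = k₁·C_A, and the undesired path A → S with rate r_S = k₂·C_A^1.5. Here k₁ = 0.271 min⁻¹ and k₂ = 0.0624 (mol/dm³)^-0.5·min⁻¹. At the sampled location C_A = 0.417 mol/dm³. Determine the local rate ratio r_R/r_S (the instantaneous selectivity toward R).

S_{R/S} = r_R/r_S = (k₁·C_A)/(k₂·C_A^1.5) = (k₁/k₂)·C_A^-0.5.
= (0.271×0.4170) / (0.0624×0.4170^1.5) = 0.1130/0.01680 = 6.73.

6.73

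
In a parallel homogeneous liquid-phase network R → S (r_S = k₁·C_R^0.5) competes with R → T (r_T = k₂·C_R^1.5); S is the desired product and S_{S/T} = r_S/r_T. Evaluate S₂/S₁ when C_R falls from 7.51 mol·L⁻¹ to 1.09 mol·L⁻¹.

6.89

S_{S/T} = (k₁/k₂)·C_R⁻¹, so S₂/S₁ = (C_{R,2}/C_{R,1})⁻¹.
= 7.51/1.09 = 6.89.
Selectivity toward S rises as C_R falls — low-concentration operation is favoured.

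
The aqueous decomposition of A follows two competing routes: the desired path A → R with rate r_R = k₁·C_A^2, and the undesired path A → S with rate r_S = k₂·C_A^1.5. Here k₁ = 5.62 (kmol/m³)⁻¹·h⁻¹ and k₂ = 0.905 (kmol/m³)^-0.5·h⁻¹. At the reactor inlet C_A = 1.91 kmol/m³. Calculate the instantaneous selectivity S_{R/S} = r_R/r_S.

8.58

S_{R/S} = r_R/r_S = (k₁·C_A^2)/(k₂·C_A^1.5) = (k₁/k₂)·C_A^0.5.
= (5.62×1.910^2) / (0.905×1.910^1.5) = 20.50/2.389 = 8.58.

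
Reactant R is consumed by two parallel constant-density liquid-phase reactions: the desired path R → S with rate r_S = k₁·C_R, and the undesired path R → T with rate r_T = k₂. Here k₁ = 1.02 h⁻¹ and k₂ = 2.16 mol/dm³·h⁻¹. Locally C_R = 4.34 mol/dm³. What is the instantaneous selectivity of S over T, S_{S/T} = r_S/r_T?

2.05

S_{S/T} = r_S/r_T = (k₁·C_R)/(k₂) = (k₁/k₂)·C_R.
= (1.02×4.340) / (2.16) = 4.427/2.160 = 2.05.
Since the desired path is higher order in R, keeping C_R high (PFR or concentrated feed) favours S.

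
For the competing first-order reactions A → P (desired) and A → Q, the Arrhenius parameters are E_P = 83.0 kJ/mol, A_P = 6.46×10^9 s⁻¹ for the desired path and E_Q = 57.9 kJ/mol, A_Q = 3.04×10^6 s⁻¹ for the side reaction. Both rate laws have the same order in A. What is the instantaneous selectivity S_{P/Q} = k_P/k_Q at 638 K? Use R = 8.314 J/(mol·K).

Since both paths have the same order in A, the concentration cancels and S_{P/Q} = k_P/k_Q = (A_P/A_Q)·exp[(E_Q−E_P)/(RT)].
(E_Q−E_P)/(RT) = (57.9−83.0)×10³/(8.314×638) = -25100/5304 = -4.732.
k_P/k_Q = (6.46×10^9/3.04×10^6)·exp(-4.732) = 2125 × 0.008809 = 18.7.

18.7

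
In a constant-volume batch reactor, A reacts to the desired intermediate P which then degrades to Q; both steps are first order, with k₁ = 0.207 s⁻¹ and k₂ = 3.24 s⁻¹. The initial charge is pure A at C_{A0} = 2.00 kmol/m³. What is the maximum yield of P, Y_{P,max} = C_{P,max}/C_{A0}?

Evaluating C_P at t_opt = ln(k₂/k₁)/(k₂−k₁) gives C_{P,max}/C_{A0} = (k₁/k₂)^[k₂/(k₂−k₁)].
= (0.207/3.24)^(3.24/(3.24−0.207)) = (0.06389)^(1.068) = 0.05295.

0.0530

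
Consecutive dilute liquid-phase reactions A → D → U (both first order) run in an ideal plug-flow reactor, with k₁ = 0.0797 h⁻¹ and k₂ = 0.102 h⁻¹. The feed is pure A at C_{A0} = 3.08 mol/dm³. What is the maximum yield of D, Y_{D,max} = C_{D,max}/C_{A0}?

0.324

At the optimum, C_{D,max}/C_{A0} = (k₁/k₂)^[k₂/(k₂−k₁)].
= (0.0797/0.102)^(0.102/(0.102−0.0797)) = (0.7814)^(4.574) = 0.3235.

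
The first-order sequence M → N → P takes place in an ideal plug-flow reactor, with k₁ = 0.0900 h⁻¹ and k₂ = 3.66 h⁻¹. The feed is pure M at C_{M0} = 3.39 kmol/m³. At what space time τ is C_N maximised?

Setting dC_N/dτ = 0 gives τ_opt = ln(k₂/k₁)/(k₂−k₁).
= ln(3.66/0.0900)/(3.66−0.0900) = ln(40.67)/3.570 = 3.705/3.570 = 1.04 h.

1.04 h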